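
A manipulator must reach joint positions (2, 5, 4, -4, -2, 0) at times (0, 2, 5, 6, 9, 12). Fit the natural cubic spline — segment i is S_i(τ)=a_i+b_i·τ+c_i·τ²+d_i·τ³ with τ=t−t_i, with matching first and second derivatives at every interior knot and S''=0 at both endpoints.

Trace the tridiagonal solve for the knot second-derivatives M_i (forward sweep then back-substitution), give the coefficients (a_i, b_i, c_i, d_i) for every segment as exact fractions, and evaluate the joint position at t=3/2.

Δ: Δ0=3/2, Δ1=-1/3, Δ2=-8, Δ3=2/3, Δ4=2/3
row 1: diag=10, rhs=-11; c'=3/10, d'=-11/10
row 2: denom=8−3·3/10=71/10; d'=(-46−3·-11/10)/(71/10)=-427/71
row 3: denom=8−1·10/71=558/71; d'=(52−1·-427/71)/(558/71)=1373/186
row 4: denom=12−3·71/186=673/62; d'=(0−3·1373/186)/(673/62)=-1373/673
back: M4=-1373/673
back: M3=1373/186−71/186·-1373/673=5492/673
back: M2=-427/71−10/71·5492/673=-4821/673
back: M1=-11/10−3/10·-4821/673=706/673
M: M0=0, M1=706/673, M2=-4821/673, M3=5492/673, M4=-1373/673, M5=0
seg 0: a=2, c=M0/2=0, d=(M1−M0)/(6·2)=353/4038, b=Δ0−h0·(2M0+M1)/6=4645/4038
seg 1: a=5, c=M1/2=353/673, d=(M2−M1)/(6·3)=-5527/12114, b=Δ1−h1·(2M1+M2)/6=8881/4038
seg 2: a=4, c=M2/2=-4821/1346, d=(M3−M2)/(6·1)=10313/4038, b=Δ2−h2·(2M2+M3)/6=-14077/2019
seg 3: a=-4, c=M3/2=2746/673, d=(M4−M3)/(6·3)=-6865/12114, b=Δ3−h3·(2M3+M4)/6=-26141/4038
seg 4: a=-2, c=M4/2=-1373/1346, d=(M5−M4)/(6·3)=1373/12114, b=Δ4−h4·(2M4+M5)/6=5465/2019
t_q=3/2 → seg 0, τ=3/2; S=2+4645/4038·τ+0·τ²+353/4038·τ³=43293/10768

  seg 0: a=2 b=4645/4038 c=0 d=353/4038
  seg 1: a=5 b=8881/4038 c=353/673 d=-5527/12114
  seg 2: a=4 b=-14077/2019 c=-4821/1346 d=10313/4038
  seg 3: a=-4 b=-26141/4038 c=2746/673 d=-6865/12114
  seg 4: a=-2 b=5465/2019 c=-1373/1346 d=1373/12114
S(3/2) = 43293/10768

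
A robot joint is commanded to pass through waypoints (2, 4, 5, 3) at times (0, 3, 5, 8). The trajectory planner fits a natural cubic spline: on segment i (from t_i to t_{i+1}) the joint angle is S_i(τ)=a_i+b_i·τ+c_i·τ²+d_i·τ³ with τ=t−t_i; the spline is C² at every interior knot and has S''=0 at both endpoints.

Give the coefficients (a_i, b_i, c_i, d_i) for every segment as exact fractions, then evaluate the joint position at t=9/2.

Δ: Δ0=2/3, Δ1=1/2, Δ2=-2/3
row 1: diag=10, rhs=-1; c'=1/5, d'=-1/10
row 2: denom=10−2·1/5=48/5; d'=(-7−2·-1/10)/(48/5)=-17/24
back: M2=-17/24
back: M1=-1/10−1/5·-17/24=1/24
M: M0=0, M1=1/24, M2=-17/24, M3=0
seg 0: a=2, c=M0/2=0, d=(M1−M0)/(6·3)=1/432, b=Δ0−h0·(2M0+M1)/6=31/48
seg 1: a=4, c=M1/2=1/48, d=(M2−M1)/(6·2)=-1/16, b=Δ1−h1·(2M1+M2)/6=17/24
seg 2: a=5, c=M2/2=-17/48, d=(M3−M2)/(6·3)=17/432, b=Δ2−h2·(2M2+M3)/6=1/24
t_q=9/2 → seg 1, τ=3/2; S=4+17/24·τ+1/48·τ²+-1/16·τ³=627/128

  seg 0: a=2 b=31/48 c=0 d=1/432
  seg 1: a=4 b=17/24 c=1/48 d=-1/16
  seg 2: a=5 b=1/24 c=-17/48 d=17/432
S(9/2) = 627/128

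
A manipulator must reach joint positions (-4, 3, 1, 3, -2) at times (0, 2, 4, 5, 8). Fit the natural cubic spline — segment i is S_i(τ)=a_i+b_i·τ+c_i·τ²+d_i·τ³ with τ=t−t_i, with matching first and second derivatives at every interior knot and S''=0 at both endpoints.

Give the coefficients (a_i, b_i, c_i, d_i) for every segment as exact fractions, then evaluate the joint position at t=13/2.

Δ: Δ0=7/2, Δ1=-1, Δ2=2, Δ3=-5/3
row 1: diag=8, rhs=-27; c'=1/4, d'=-27/8
row 2: denom=6−2·1/4=11/2; d'=(18−2·-27/8)/(11/2)=9/2
row 3: denom=8−1·2/11=86/11; d'=(-22−1·9/2)/(86/11)=-583/172
back: M3=-583/172
back: M2=9/2−2/11·-583/172=220/43
back: M1=-27/8−1/4·220/43=-1601/344
M: M0=0, M1=-1601/344, M2=220/43, M3=-583/172, M4=0
seg 0: a=-4, c=M0/2=0, d=(M1−M0)/(6·2)=-1601/4128, b=Δ0−h0·(2M0+M1)/6=5213/1032
seg 1: a=3, c=M1/2=-1601/688, d=(M2−M1)/(6·2)=3361/4128, b=Δ1−h1·(2M1+M2)/6=205/516
seg 2: a=1, c=M2/2=110/43, d=(M3−M2)/(6·1)=-1463/1032, b=Δ2−h2·(2M2+M3)/6=887/1032
seg 3: a=3, c=M3/2=-583/344, d=(M4−M3)/(6·3)=583/3096, b=Δ3−h3·(2M3+M4)/6=889/516
t_q=13/2 → seg 3, τ=3/2; S=3+889/516·τ+-583/344·τ²+583/3096·τ³=6623/2752

  seg 0: a=-4 b=5213/1032 c=0 d=-1601/4128
  seg 1: a=3 b=205/516 c=-1601/688 d=3361/4128
  seg 2: a=1 b=887/1032 c=110/43 d=-1463/1032
  seg 3: a=3 b=889/516 c=-583/344 d=583/3096
S(13/2) = 6623/2752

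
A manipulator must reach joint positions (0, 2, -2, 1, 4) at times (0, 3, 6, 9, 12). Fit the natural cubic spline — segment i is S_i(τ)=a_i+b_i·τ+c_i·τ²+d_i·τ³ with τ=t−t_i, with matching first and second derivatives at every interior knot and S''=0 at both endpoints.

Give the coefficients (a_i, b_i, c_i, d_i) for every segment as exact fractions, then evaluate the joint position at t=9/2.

Δ: Δ0=2/3, Δ1=-4/3, Δ2=1, Δ3=1
row 1: diag=12, rhs=-12; c'=1/4, d'=-1
row 2: denom=12−3·1/4=45/4; d'=(14−3·-1)/(45/4)=68/45
row 3: denom=12−3·4/15=56/5; d'=(0−3·68/45)/(56/5)=-17/42
back: M3=-17/42
back: M2=68/45−4/15·-17/42=34/21
back: M1=-1−1/4·34/21=-59/42
M: M0=0, M1=-59/42, M2=34/21, M3=-17/42, M4=0
seg 0: a=0, c=M0/2=0, d=(M1−M0)/(6·3)=-59/756, b=Δ0−h0·(2M0+M1)/6=115/84
seg 1: a=2, c=M1/2=-59/84, d=(M2−M1)/(6·3)=127/756, b=Δ1−h1·(2M1+M2)/6=-31/42
seg 2: a=-2, c=M2/2=17/21, d=(M3−M2)/(6·3)=-85/756, b=Δ2−h2·(2M2+M3)/6=-5/12
seg 3: a=1, c=M3/2=-17/84, d=(M4−M3)/(6·3)=17/756, b=Δ3−h3·(2M3+M4)/6=59/42
t_q=9/2 → seg 1, τ=3/2; S=2+-31/42·τ+-59/84·τ²+127/756·τ³=-27/224

  seg 0: a=0 b=115/84 c=0 d=-59/756
  seg 1: a=2 b=-31/42 c=-59/84 d=127/756
  seg 2: a=-2 b=-5/12 c=17/21 d=-85/756
  seg 3: a=1 b=59/42 c=-17/84 d=17/756
S(9/2) = -27/224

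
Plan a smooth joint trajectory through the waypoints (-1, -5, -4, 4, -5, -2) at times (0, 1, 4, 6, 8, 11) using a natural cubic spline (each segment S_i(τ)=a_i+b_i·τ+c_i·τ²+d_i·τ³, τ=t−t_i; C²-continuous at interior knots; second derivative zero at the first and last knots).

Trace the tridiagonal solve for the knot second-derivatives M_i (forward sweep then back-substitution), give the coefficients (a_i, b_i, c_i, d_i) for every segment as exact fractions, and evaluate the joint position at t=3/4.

Δ: Δ0=-4, Δ1=1/3, Δ2=4, Δ3=-9/2, Δ4=1
row 1: diag=8, rhs=26; c'=3/8, d'=13/4
row 2: denom=10−3·3/8=71/8; d'=(22−3·13/4)/(71/8)=98/71
row 3: denom=8−2·16/71=536/71; d'=(-51−2·98/71)/(536/71)=-3817/536
row 4: denom=10−2·71/268=1269/134; d'=(33−2·-3817/536)/(1269/134)=12661/2538
back: M4=12661/2538
back: M3=-3817/536−71/268·12661/2538=-10714/1269
back: M2=98/71−16/71·-10714/1269=4166/1269
back: M1=13/4−3/8·4166/1269=854/423
M: M0=0, M1=854/423, M2=4166/1269, M3=-10714/1269, M4=12661/2538, M5=0
seg 0: a=-1, c=M0/2=0, d=(M1−M0)/(6·1)=427/1269, b=Δ0−h0·(2M0+M1)/6=-5503/1269
seg 1: a=-5, c=M1/2=427/423, d=(M2−M1)/(6·3)=802/11421, b=Δ1−h1·(2M1+M2)/6=-4222/1269
seg 2: a=-4, c=M2/2=2083/1269, d=(M3−M2)/(6·2)=-1240/1269, b=Δ2−h2·(2M2+M3)/6=5870/1269
seg 3: a=4, c=M3/2=-5357/1269, d=(M4−M3)/(6·2)=11363/10152, b=Δ3−h3·(2M3+M4)/6=-226/423
seg 4: a=-5, c=M4/2=12661/5076, d=(M5−M4)/(6·3)=-12661/45684, b=Δ4−h4·(2M4+M5)/6=-10123/2538
t_q=3/4 → seg 0, τ=3/4; S=-1+-5503/1269·τ+0·τ²+427/1269·τ³=-111277/27072

  seg 0: a=-1 b=-5503/1269 c=0 d=427/1269
  seg 1: a=-5 b=-4222/1269 c=427/423 d=802/11421
  seg 2: a=-4 b=5870/1269 c=2083/1269 d=-1240/1269
  seg 3: a=4 b=-226/423 c=-5357/1269 d=11363/10152
  seg 4: a=-5 b=-10123/2538 c=12661/5076 d=-12661/45684
S(3/4) = -111277/27072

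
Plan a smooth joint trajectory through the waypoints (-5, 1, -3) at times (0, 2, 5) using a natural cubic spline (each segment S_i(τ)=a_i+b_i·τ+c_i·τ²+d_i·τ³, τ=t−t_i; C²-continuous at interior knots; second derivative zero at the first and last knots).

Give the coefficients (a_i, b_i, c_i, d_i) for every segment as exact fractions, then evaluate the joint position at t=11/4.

Δ: Δ0=3, Δ1=-4/3
row 1: diag=10, rhs=-26; c'=3/10, d'=-13/5
back: M1=-13/5
M: M0=0, M1=-13/5, M2=0
seg 0: a=-5, c=M0/2=0, d=(M1−M0)/(6·2)=-13/60, b=Δ0−h0·(2M0+M1)/6=58/15
seg 1: a=1, c=M1/2=-13/10, d=(M2−M1)/(6·3)=13/90, b=Δ1−h1·(2M1+M2)/6=19/15
t_q=11/4 → seg 1, τ=3/4; S=1+19/15·τ+-13/10·τ²+13/90·τ³=819/640

  seg 0: a=-5 b=58/15 c=0 d=-13/60
  seg 1: a=1 b=19/15 c=-13/10 d=13/90
S(11/4) = 819/640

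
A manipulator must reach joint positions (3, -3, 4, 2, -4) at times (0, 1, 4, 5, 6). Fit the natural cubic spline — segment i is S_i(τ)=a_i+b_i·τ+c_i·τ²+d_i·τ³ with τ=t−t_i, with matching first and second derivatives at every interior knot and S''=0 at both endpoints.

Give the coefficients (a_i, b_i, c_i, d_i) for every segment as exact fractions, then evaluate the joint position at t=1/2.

  seg 0: a=3 b=-4711/636 c=0 d=895/636
  seg 1: a=-3 b=-1013/318 c=895/212 d=-505/636
  seg 2: a=4 b=449/636 c=-155/53 d=139/636
  seg 3: a=2 b=-1427/318 c=-481/212 d=481/636
S(1/2) = -895/1696

Δ: Δ0=-6, Δ1=7/3, Δ2=-2, Δ3=-6
row 1: diag=8, rhs=50; c'=3/8, d'=25/4
row 2: denom=8−3·3/8=55/8; d'=(-26−3·25/4)/(55/8)=-358/55
row 3: denom=4−1·8/55=212/55; d'=(-24−1·-358/55)/(212/55)=-481/106
back: M3=-481/106
back: M2=-358/55−8/55·-481/106=-310/53
back: M1=25/4−3/8·-310/53=895/106
M: M0=0, M1=895/106, M2=-310/53, M3=-481/106, M4=0
seg 0: a=3, c=M0/2=0, d=(M1−M0)/(6·1)=895/636, b=Δ0−h0·(2M0+M1)/6=-4711/636
seg 1: a=-3, c=M1/2=895/212, d=(M2−M1)/(6·3)=-505/636, b=Δ1−h1·(2M1+M2)/6=-1013/318
seg 2: a=4, c=M2/2=-155/53, d=(M3−M2)/(6·1)=139/636, b=Δ2−h2·(2M2+M3)/6=449/636
seg 3: a=2, c=M3/2=-481/212, d=(M4−M3)/(6·1)=481/636, b=Δ3−h3·(2M3+M4)/6=-1427/318
t_q=1/2 → seg 0, τ=1/2; S=3+-4711/636·τ+0·τ²+895/636·τ³=-895/1696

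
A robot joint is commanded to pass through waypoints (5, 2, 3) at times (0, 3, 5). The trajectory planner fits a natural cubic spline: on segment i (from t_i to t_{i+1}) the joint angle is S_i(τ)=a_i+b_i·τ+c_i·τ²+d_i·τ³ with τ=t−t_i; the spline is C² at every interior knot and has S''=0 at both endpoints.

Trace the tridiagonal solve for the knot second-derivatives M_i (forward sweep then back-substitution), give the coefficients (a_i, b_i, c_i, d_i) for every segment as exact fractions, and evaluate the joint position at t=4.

  seg 0: a=5 b=-29/20 c=0 d=1/20
  seg 1: a=2 b=-1/10 c=9/20 d=-3/40
S(4) = 91/40

Δ: Δ0=-1, Δ1=1/2
row 1: diag=10, rhs=9; c'=1/5, d'=9/10
back: M1=9/10
M: M0=0, M1=9/10, M2=0
seg 0: a=5, c=M0/2=0, d=(M1−M0)/(6·3)=1/20, b=Δ0−h0·(2M0+M1)/6=-29/20
seg 1: a=2, c=M1/2=9/20, d=(M2−M1)/(6·2)=-3/40, b=Δ1−h1·(2M1+M2)/6=-1/10
t_q=4 → seg 1, τ=1; S=2+-1/10·τ+9/20·τ²+-3/40·τ³=91/40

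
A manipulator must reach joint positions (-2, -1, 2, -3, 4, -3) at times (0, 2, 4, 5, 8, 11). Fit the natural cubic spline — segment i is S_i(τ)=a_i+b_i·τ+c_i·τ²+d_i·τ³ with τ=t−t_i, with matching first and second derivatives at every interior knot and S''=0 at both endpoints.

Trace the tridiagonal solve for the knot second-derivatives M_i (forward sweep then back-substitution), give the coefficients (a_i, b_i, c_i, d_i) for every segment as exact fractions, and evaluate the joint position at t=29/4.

Δ: Δ0=1/2, Δ1=3/2, Δ2=-5, Δ3=7/3, Δ4=-7/3
row 1: diag=8, rhs=6; c'=1/4, d'=3/4
row 2: denom=6−2·1/4=11/2; d'=(-39−2·3/4)/(11/2)=-81/11
row 3: denom=8−1·2/11=86/11; d'=(44−1·-81/11)/(86/11)=565/86
row 4: denom=12−3·33/86=933/86; d'=(-28−3·565/86)/(933/86)=-4103/933
back: M4=-4103/933
back: M3=565/86−33/86·-4103/933=2568/311
back: M2=-81/11−2/11·2568/311=-2757/311
back: M1=3/4−1/4·-2757/311=1845/622
M: M0=0, M1=1845/622, M2=-2757/311, M3=2568/311, M4=-4103/933, M5=0
seg 0: a=-2, c=M0/2=0, d=(M1−M0)/(6·2)=615/2488, b=Δ0−h0·(2M0+M1)/6=-152/311
seg 1: a=-1, c=M1/2=1845/1244, d=(M2−M1)/(6·2)=-2453/2488, b=Δ1−h1·(2M1+M2)/6=1541/622
seg 2: a=2, c=M2/2=-2757/622, d=(M3−M2)/(6·1)=1775/622, b=Δ2−h2·(2M2+M3)/6=-1064/311
seg 3: a=-3, c=M3/2=1284/311, d=(M4−M3)/(6·3)=-11807/16794, b=Δ3−h3·(2M3+M4)/6=-2317/622
seg 4: a=4, c=M4/2=-4103/1866, d=(M5−M4)/(6·3)=4103/16794, b=Δ4−h4·(2M4+M5)/6=642/311
t_q=29/4 → seg 3, τ=9/4; S=-3+-2317/622·τ+1284/311·τ²+-11807/16794·τ³=60171/39808

  seg 0: a=-2 b=-152/311 c=0 d=615/2488
  seg 1: a=-1 b=1541/622 c=1845/1244 d=-2453/2488
  seg 2: a=2 b=-1064/311 c=-2757/622 d=1775/622
  seg 3: a=-3 b=-2317/622 c=1284/311 d=-11807/16794
  seg 4: a=4 b=642/311 c=-4103/1866 d=4103/16794
S(29/4) = 60171/39808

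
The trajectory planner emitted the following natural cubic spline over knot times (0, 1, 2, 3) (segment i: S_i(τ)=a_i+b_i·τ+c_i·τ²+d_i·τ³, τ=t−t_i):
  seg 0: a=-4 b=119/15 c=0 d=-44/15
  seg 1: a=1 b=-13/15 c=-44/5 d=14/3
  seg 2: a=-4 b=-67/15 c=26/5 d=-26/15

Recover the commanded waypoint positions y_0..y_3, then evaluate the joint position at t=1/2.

y_0 = S_0(0) = a_0 = -4
y_1 = S_1(0) = a_1 = 1
y_2 = S_2(0) = a_2 = -4
y_3 = S_2(1) = -5
t_q=1/2 is in segment 0 (τ=1/2); S_0(τ)=-2/5

y_0=-4 y_1=1 y_2=-4 y_3=-5
S(1/2) = -2/5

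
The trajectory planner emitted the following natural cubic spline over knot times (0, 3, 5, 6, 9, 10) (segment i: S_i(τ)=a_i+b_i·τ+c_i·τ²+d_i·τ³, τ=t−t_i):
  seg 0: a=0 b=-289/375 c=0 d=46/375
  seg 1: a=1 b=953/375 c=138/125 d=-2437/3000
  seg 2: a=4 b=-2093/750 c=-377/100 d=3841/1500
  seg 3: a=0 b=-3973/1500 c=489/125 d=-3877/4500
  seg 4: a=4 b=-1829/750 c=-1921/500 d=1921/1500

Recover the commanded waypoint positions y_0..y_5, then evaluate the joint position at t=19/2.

y_0 = S_0(0) = a_0 = 0
y_1 = S_1(0) = a_1 = 1
y_2 = S_2(0) = a_2 = 4
y_3 = S_3(0) = a_3 = 0
y_4 = S_4(0) = a_4 = 4
y_5 = S_4(1) = -1
t_q=19/2 is in segment 4 (τ=1/2); S_4(τ)=7921/4000

y_0=0 y_1=1 y_2=4 y_3=0 y_4=4 y_5=-1
S(19/2) = 7921/4000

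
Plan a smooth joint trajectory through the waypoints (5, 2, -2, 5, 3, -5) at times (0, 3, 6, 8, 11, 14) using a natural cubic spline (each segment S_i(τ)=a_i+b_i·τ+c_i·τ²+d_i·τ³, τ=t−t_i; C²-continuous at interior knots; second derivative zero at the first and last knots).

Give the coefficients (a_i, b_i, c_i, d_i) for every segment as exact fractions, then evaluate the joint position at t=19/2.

  seg 0: a=5 b=-25/58 c=0 d=-11/174
  seg 1: a=2 b=-62/29 c=-33/58 d=437/1566
  seg 2: a=-2 b=115/58 c=169/87 d=-103/174
  seg 3: a=5 b=461/174 c=-140/87 d=263/1566
  seg 4: a=3 b=-215/87 c=-17/174 d=17/1566
S(19/2) = 2747/464

Δ: Δ0=-1, Δ1=-4/3, Δ2=7/2, Δ3=-2/3, Δ4=-8/3
row 1: diag=12, rhs=-2; c'=1/4, d'=-1/6
row 2: denom=10−3·1/4=37/4; d'=(29−3·-1/6)/(37/4)=118/37
row 3: denom=10−2·8/37=354/37; d'=(-25−2·118/37)/(354/37)=-387/118
row 4: denom=12−3·37/118=1305/118; d'=(-12−3·-387/118)/(1305/118)=-17/87
back: M4=-17/87
back: M3=-387/118−37/118·-17/87=-280/87
back: M2=118/37−8/37·-280/87=338/87
back: M1=-1/6−1/4·338/87=-33/29
M: M0=0, M1=-33/29, M2=338/87, M3=-280/87, M4=-17/87, M5=0
seg 0: a=5, c=M0/2=0, d=(M1−M0)/(6·3)=-11/174, b=Δ0−h0·(2M0+M1)/6=-25/58
seg 1: a=2, c=M1/2=-33/58, d=(M2−M1)/(6·3)=437/1566, b=Δ1−h1·(2M1+M2)/6=-62/29
seg 2: a=-2, c=M2/2=169/87, d=(M3−M2)/(6·2)=-103/174, b=Δ2−h2·(2M2+M3)/6=115/58
seg 3: a=5, c=M3/2=-140/87, d=(M4−M3)/(6·3)=263/1566, b=Δ3−h3·(2M3+M4)/6=461/174
seg 4: a=3, c=M4/2=-17/174, d=(M5−M4)/(6·3)=17/1566, b=Δ4−h4·(2M4+M5)/6=-215/87
t_q=19/2 → seg 3, τ=3/2; S=5+461/174·τ+-140/87·τ²+263/1566·τ³=2747/464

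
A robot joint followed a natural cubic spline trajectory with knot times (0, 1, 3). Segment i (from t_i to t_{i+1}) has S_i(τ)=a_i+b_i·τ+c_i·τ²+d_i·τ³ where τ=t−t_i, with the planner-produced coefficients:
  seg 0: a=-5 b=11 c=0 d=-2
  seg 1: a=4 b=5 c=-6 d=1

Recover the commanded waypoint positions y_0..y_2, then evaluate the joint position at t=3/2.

y_0=-5 y_1=4 y_2=-2
S(3/2) = 41/8

y_0 = S_0(0) = a_0 = -5
y_1 = S_1(0) = a_1 = 4
y_2 = S_1(2) = -2
t_q=3/2 is in segment 1 (τ=1/2); S_1(τ)=41/8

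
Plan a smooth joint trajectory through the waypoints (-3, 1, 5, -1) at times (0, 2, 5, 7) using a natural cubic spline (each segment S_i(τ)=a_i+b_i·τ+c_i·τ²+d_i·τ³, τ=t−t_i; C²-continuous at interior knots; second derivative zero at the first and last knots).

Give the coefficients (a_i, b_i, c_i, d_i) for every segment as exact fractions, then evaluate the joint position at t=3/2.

  seg 0: a=-3 b=508/273 c=0 d=19/546
  seg 1: a=1 b=622/273 c=19/91 d=-11/63
  seg 2: a=5 b=-323/273 c=-124/91 d=62/273
S(3/2) = -19/208

Δ: Δ0=2, Δ1=4/3, Δ2=-3
row 1: diag=10, rhs=-4; c'=3/10, d'=-2/5
row 2: denom=10−3·3/10=91/10; d'=(-26−3·-2/5)/(91/10)=-248/91
back: M2=-248/91
back: M1=-2/5−3/10·-248/91=38/91
M: M0=0, M1=38/91, M2=-248/91, M3=0
seg 0: a=-3, c=M0/2=0, d=(M1−M0)/(6·2)=19/546, b=Δ0−h0·(2M0+M1)/6=508/273
seg 1: a=1, c=M1/2=19/91, d=(M2−M1)/(6·3)=-11/63, b=Δ1−h1·(2M1+M2)/6=622/273
seg 2: a=5, c=M2/2=-124/91, d=(M3−M2)/(6·2)=62/273, b=Δ2−h2·(2M2+M3)/6=-323/273
t_q=3/2 → seg 0, τ=3/2; S=-3+508/273·τ+0·τ²+19/546·τ³=-19/208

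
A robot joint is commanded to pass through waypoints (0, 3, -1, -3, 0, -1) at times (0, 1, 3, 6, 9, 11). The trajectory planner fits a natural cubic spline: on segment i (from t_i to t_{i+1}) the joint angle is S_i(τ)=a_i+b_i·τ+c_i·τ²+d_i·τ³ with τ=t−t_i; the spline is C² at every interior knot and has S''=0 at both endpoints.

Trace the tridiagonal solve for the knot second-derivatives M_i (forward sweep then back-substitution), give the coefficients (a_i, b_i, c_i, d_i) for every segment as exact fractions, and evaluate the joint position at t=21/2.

  seg 0: a=0 b=2027/516 c=0 d=-479/516
  seg 1: a=3 b=295/258 c=-479/172 d=313/516
  seg 2: a=-1 b=-701/258 c=147/172 d=-265/4644
  seg 3: a=-3 b=449/516 c=44/129 d=-461/4644
  seg 4: a=0 b=61/258 c=-95/172 d=95/1032
S(21/2) = -1589/2752

Δ: Δ0=3, Δ1=-2, Δ2=-2/3, Δ3=1, Δ4=-1/2
row 1: diag=6, rhs=-30; c'=1/3, d'=-5
row 2: denom=10−2·1/3=28/3; d'=(8−2·-5)/(28/3)=27/14
row 3: denom=12−3·9/28=309/28; d'=(10−3·27/14)/(309/28)=118/309
row 4: denom=10−3·28/103=946/103; d'=(-9−3·118/309)/(946/103)=-95/86
back: M4=-95/86
back: M3=118/309−28/103·-95/86=88/129
back: M2=27/14−9/28·88/129=147/86
back: M1=-5−1/3·147/86=-479/86
M: M0=0, M1=-479/86, M2=147/86, M3=88/129, M4=-95/86, M5=0
seg 0: a=0, c=M0/2=0, d=(M1−M0)/(6·1)=-479/516, b=Δ0−h0·(2M0+M1)/6=2027/516
seg 1: a=3, c=M1/2=-479/172, d=(M2−M1)/(6·2)=313/516, b=Δ1−h1·(2M1+M2)/6=295/258
seg 2: a=-1, c=M2/2=147/172, d=(M3−M2)/(6·3)=-265/4644, b=Δ2−h2·(2M2+M3)/6=-701/258
seg 3: a=-3, c=M3/2=44/129, d=(M4−M3)/(6·3)=-461/4644, b=Δ3−h3·(2M3+M4)/6=449/516
seg 4: a=0, c=M4/2=-95/172, d=(M5−M4)/(6·2)=95/1032, b=Δ4−h4·(2M4+M5)/6=61/258
t_q=21/2 → seg 4, τ=3/2; S=0+61/258·τ+-95/172·τ²+95/1032·τ³=-1589/2752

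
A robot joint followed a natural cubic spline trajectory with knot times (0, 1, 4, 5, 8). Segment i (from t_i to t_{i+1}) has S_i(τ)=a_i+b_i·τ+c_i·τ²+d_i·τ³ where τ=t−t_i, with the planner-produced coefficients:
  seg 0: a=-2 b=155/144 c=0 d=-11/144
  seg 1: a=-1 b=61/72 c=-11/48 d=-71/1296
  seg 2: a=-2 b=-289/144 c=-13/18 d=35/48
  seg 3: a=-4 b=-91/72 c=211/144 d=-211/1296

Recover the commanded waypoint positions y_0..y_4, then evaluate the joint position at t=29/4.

y_0=-2 y_1=-1 y_2=-2 y_3=-4 y_4=1
S(29/4) = -1311/1024

y_0 = S_0(0) = a_0 = -2
y_1 = S_1(0) = a_1 = -1
y_2 = S_2(0) = a_2 = -2
y_3 = S_3(0) = a_3 = -4
y_4 = S_3(3) = 1
t_q=29/4 is in segment 3 (τ=9/4); S_3(τ)=-1311/1024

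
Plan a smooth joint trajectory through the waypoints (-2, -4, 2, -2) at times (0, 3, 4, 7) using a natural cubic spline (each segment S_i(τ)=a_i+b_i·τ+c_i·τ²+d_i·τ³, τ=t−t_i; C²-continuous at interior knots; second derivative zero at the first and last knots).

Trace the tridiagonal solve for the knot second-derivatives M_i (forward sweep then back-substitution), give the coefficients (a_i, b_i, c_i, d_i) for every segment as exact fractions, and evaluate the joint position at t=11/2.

Δ: Δ0=-2/3, Δ1=6, Δ2=-4/3
row 1: diag=8, rhs=40; c'=1/8, d'=5
row 2: denom=8−1·1/8=63/8; d'=(-44−1·5)/(63/8)=-56/9
back: M2=-56/9
back: M1=5−1/8·-56/9=52/9
M: M0=0, M1=52/9, M2=-56/9, M3=0
seg 0: a=-2, c=M0/2=0, d=(M1−M0)/(6·3)=26/81, b=Δ0−h0·(2M0+M1)/6=-32/9
seg 1: a=-4, c=M1/2=26/9, d=(M2−M1)/(6·1)=-2, b=Δ1−h1·(2M1+M2)/6=46/9
seg 2: a=2, c=M2/2=-28/9, d=(M3−M2)/(6·3)=28/81, b=Δ2−h2·(2M2+M3)/6=44/9
t_q=11/2 → seg 2, τ=3/2; S=2+44/9·τ+-28/9·τ²+28/81·τ³=7/2

  seg 0: a=-2 b=-32/9 c=0 d=26/81
  seg 1: a=-4 b=46/9 c=26/9 d=-2
  seg 2: a=2 b=44/9 c=-28/9 d=28/81
S(11/2) = 7/2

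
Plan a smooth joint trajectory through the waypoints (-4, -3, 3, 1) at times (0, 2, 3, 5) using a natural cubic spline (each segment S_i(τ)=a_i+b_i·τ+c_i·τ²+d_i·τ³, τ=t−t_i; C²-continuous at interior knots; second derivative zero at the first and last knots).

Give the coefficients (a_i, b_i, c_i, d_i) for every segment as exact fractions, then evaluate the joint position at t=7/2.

Δ: Δ0=1/2, Δ1=6, Δ2=-1
row 1: diag=6, rhs=33; c'=1/6, d'=11/2
row 2: denom=6−1·1/6=35/6; d'=(-42−1·11/2)/(35/6)=-57/7
back: M2=-57/7
back: M1=11/2−1/6·-57/7=48/7
M: M0=0, M1=48/7, M2=-57/7, M3=0
seg 0: a=-4, c=M0/2=0, d=(M1−M0)/(6·2)=4/7, b=Δ0−h0·(2M0+M1)/6=-25/14
seg 1: a=-3, c=M1/2=24/7, d=(M2−M1)/(6·1)=-5/2, b=Δ1−h1·(2M1+M2)/6=71/14
seg 2: a=3, c=M2/2=-57/14, d=(M3−M2)/(6·2)=19/28, b=Δ2−h2·(2M2+M3)/6=31/7
t_q=7/2 → seg 2, τ=1/2; S=3+31/7·τ+-57/14·τ²+19/28·τ³=137/32

  seg 0: a=-4 b=-25/14 c=0 d=4/7
  seg 1: a=-3 b=71/14 c=24/7 d=-5/2
  seg 2: a=3 b=31/7 c=-57/14 d=19/28
S(7/2) = 137/32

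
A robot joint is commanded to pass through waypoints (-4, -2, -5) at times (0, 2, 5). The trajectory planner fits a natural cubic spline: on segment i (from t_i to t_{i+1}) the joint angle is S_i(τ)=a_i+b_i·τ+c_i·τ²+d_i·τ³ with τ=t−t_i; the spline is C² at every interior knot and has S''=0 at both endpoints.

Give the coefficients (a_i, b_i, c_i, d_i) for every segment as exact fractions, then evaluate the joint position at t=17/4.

Δ: Δ0=1, Δ1=-1
row 1: diag=10, rhs=-12; c'=3/10, d'=-6/5
back: M1=-6/5
M: M0=0, M1=-6/5, M2=0
seg 0: a=-4, c=M0/2=0, d=(M1−M0)/(6·2)=-1/10, b=Δ0−h0·(2M0+M1)/6=7/5
seg 1: a=-2, c=M1/2=-3/5, d=(M2−M1)/(6·3)=1/15, b=Δ1−h1·(2M1+M2)/6=1/5
t_q=17/4 → seg 1, τ=9/4; S=-2+1/5·τ+-3/5·τ²+1/15·τ³=-245/64

  seg 0: a=-4 b=7/5 c=0 d=-1/10
  seg 1: a=-2 b=1/5 c=-3/5 d=1/15
S(17/4) = -245/64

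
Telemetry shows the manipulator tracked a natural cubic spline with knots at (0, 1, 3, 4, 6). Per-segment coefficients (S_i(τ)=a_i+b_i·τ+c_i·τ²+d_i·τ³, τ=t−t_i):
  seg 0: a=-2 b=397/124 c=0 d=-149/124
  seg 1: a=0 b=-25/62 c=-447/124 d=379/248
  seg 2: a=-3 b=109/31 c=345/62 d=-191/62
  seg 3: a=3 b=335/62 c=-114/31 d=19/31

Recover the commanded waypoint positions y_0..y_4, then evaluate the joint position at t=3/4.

y_0=-2 y_1=0 y_2=-3 y_3=3 y_4=4
S(3/4) = -839/7936

y_0 = S_0(0) = a_0 = -2
y_1 = S_1(0) = a_1 = 0
y_2 = S_2(0) = a_2 = -3
y_3 = S_3(0) = a_3 = 3
y_4 = S_3(2) = 4
t_q=3/4 is in segment 0 (τ=3/4); S_0(τ)=-839/7936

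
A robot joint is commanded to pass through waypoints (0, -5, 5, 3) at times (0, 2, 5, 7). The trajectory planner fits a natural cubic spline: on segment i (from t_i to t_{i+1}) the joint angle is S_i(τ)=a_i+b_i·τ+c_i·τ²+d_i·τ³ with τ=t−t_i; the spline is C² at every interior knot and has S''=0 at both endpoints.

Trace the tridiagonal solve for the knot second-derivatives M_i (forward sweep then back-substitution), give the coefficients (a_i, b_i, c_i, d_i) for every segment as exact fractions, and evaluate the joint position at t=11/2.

Δ: Δ0=-5/2, Δ1=10/3, Δ2=-1
row 1: diag=10, rhs=35; c'=3/10, d'=7/2
row 2: denom=10−3·3/10=91/10; d'=(-26−3·7/2)/(91/10)=-365/91
back: M2=-365/91
back: M1=7/2−3/10·-365/91=428/91
M: M0=0, M1=428/91, M2=-365/91, M3=0
seg 0: a=0, c=M0/2=0, d=(M1−M0)/(6·2)=107/273, b=Δ0−h0·(2M0+M1)/6=-2221/546
seg 1: a=-5, c=M1/2=214/91, d=(M2−M1)/(6·3)=-61/126, b=Δ1−h1·(2M1+M2)/6=347/546
seg 2: a=5, c=M2/2=-365/182, d=(M3−M2)/(6·2)=365/1092, b=Δ2−h2·(2M2+M3)/6=457/273
t_q=11/2 → seg 2, τ=1/2; S=5+457/273·τ+-365/182·τ²+365/1092·τ³=2237/416

  seg 0: a=0 b=-2221/546 c=0 d=107/273
  seg 1: a=-5 b=347/546 c=214/91 d=-61/126
  seg 2: a=5 b=457/273 c=-365/182 d=365/1092
S(11/2) = 2237/416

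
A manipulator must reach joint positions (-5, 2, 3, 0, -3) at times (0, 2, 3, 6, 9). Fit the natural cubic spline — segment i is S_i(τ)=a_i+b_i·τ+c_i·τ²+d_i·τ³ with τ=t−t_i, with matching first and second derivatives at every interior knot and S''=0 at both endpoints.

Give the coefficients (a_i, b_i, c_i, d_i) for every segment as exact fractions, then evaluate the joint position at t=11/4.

Δ: Δ0=7/2, Δ1=1, Δ2=-1, Δ3=-1
row 1: diag=6, rhs=-15; c'=1/6, d'=-5/2
row 2: denom=8−1·1/6=47/6; d'=(-12−1·-5/2)/(47/6)=-57/47
row 3: denom=12−3·18/47=510/47; d'=(0−3·-57/47)/(510/47)=57/170
back: M3=57/170
back: M2=-57/47−18/47·57/170=-114/85
back: M1=-5/2−1/6·-114/85=-387/170
M: M0=0, M1=-387/170, M2=-114/85, M3=57/170, M4=0
seg 0: a=-5, c=M0/2=0, d=(M1−M0)/(6·2)=-129/680, b=Δ0−h0·(2M0+M1)/6=362/85
seg 1: a=2, c=M1/2=-387/340, d=(M2−M1)/(6·1)=53/340, b=Δ1−h1·(2M1+M2)/6=337/170
seg 2: a=3, c=M2/2=-57/85, d=(M3−M2)/(6·3)=19/204, b=Δ2−h2·(2M2+M3)/6=59/340
seg 3: a=0, c=M3/2=57/340, d=(M4−M3)/(6·3)=-19/1020, b=Δ3−h3·(2M3+M4)/6=-227/170
t_q=11/4 → seg 1, τ=3/4; S=2+337/170·τ+-387/340·τ²+53/340·τ³=63371/21760

  seg 0: a=-5 b=362/85 c=0 d=-129/680
  seg 1: a=2 b=337/170 c=-387/340 d=53/340
  seg 2: a=3 b=59/340 c=-57/85 d=19/204
  seg 3: a=0 b=-227/170 c=57/340 d=-19/1020
S(11/4) = 63371/21760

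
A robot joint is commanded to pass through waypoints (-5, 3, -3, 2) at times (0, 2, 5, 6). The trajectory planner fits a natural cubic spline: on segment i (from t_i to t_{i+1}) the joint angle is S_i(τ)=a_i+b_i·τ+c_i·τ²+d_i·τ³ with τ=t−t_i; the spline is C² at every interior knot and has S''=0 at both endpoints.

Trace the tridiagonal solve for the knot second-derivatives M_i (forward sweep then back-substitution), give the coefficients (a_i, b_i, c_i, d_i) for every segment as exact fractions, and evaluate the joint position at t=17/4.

  seg 0: a=-5 b=422/71 c=0 d=-69/142
  seg 1: a=3 b=8/71 c=-207/71 d=157/213
  seg 2: a=-3 b=179/71 c=264/71 d=-88/71
S(17/4) = -14133/4544

Δ: Δ0=4, Δ1=-2, Δ2=5
row 1: diag=10, rhs=-36; c'=3/10, d'=-18/5
row 2: denom=8−3·3/10=71/10; d'=(42−3·-18/5)/(71/10)=528/71
back: M2=528/71
back: M1=-18/5−3/10·528/71=-414/71
M: M0=0, M1=-414/71, M2=528/71, M3=0
seg 0: a=-5, c=M0/2=0, d=(M1−M0)/(6·2)=-69/142, b=Δ0−h0·(2M0+M1)/6=422/71
seg 1: a=3, c=M1/2=-207/71, d=(M2−M1)/(6·3)=157/213, b=Δ1−h1·(2M1+M2)/6=8/71
seg 2: a=-3, c=M2/2=264/71, d=(M3−M2)/(6·1)=-88/71, b=Δ2−h2·(2M2+M3)/6=179/71
t_q=17/4 → seg 1, τ=9/4; S=3+8/71·τ+-207/71·τ²+157/213·τ³=-14133/4544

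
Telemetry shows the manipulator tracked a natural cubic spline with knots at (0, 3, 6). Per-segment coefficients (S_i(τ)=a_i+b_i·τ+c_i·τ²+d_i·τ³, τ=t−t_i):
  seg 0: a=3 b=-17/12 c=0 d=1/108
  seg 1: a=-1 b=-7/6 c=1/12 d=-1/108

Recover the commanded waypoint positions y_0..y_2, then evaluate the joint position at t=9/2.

y_0 = S_0(0) = a_0 = 3
y_1 = S_1(0) = a_1 = -1
y_2 = S_1(3) = -4
t_q=9/2 is in segment 1 (τ=3/2); S_1(τ)=-83/32

y_0=3 y_1=-1 y_2=-4
S(9/2) = -83/32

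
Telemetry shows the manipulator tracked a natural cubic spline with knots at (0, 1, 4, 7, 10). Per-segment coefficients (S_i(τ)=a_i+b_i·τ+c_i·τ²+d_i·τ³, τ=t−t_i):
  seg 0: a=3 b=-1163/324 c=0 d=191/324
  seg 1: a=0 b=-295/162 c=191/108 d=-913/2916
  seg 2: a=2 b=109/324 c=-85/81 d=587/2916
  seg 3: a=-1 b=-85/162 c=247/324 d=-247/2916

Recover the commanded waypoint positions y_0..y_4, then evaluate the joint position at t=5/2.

y_0 = S_0(0) = a_0 = 3
y_1 = S_1(0) = a_1 = 0
y_2 = S_2(0) = a_2 = 2
y_3 = S_3(0) = a_3 = -1
y_4 = S_3(3) = 2
t_q=5/2 is in segment 1 (τ=3/2); S_1(τ)=55/288

y_0=3 y_1=0 y_2=2 y_3=-1 y_4=2
S(5/2) = 55/288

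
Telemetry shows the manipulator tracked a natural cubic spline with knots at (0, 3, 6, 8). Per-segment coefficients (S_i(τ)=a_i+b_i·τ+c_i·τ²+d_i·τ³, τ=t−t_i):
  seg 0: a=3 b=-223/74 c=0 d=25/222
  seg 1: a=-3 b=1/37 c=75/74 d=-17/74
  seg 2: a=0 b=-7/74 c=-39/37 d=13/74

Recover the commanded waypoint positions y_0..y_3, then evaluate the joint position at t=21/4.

y_0=3 y_1=-3 y_2=0 y_3=-3
S(21/4) = -2013/4736

y_0 = S_0(0) = a_0 = 3
y_1 = S_1(0) = a_1 = -3
y_2 = S_2(0) = a_2 = 0
y_3 = S_2(2) = -3
t_q=21/4 is in segment 1 (τ=9/4); S_1(τ)=-2013/4736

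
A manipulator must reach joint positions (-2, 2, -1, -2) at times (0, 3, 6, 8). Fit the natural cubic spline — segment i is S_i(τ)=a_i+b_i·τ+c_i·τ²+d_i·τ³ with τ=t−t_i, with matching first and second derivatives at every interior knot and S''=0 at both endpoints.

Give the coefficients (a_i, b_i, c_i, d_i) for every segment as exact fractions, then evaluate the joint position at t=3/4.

  seg 0: a=-2 b=445/222 c=0 d=-149/1998
  seg 1: a=2 b=-1/111 c=-149/222 d=227/1998
  seg 2: a=-1 b=-215/222 c=13/37 d=-13/222
S(3/4) = -2501/4736

Δ: Δ0=4/3, Δ1=-1, Δ2=-1/2
row 1: diag=12, rhs=-14; c'=1/4, d'=-7/6
row 2: denom=10−3·1/4=37/4; d'=(3−3·-7/6)/(37/4)=26/37
back: M2=26/37
back: M1=-7/6−1/4·26/37=-149/111
M: M0=0, M1=-149/111, M2=26/37, M3=0
seg 0: a=-2, c=M0/2=0, d=(M1−M0)/(6·3)=-149/1998, b=Δ0−h0·(2M0+M1)/6=445/222
seg 1: a=2, c=M1/2=-149/222, d=(M2−M1)/(6·3)=227/1998, b=Δ1−h1·(2M1+M2)/6=-1/111
seg 2: a=-1, c=M2/2=13/37, d=(M3−M2)/(6·2)=-13/222, b=Δ2−h2·(2M2+M3)/6=-215/222
t_q=3/4 → seg 0, τ=3/4; S=-2+445/222·τ+0·τ²+-149/1998·τ³=-2501/4736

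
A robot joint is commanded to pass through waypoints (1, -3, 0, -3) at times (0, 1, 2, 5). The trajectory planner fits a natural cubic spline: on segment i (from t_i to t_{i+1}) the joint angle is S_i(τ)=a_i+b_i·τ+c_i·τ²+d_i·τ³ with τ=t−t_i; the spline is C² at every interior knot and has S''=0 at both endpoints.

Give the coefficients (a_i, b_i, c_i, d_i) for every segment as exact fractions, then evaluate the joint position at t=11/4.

Δ: Δ0=-4, Δ1=3, Δ2=-1
row 1: diag=4, rhs=42; c'=1/4, d'=21/2
row 2: denom=8−1·1/4=31/4; d'=(-24−1·21/2)/(31/4)=-138/31
back: M2=-138/31
back: M1=21/2−1/4·-138/31=360/31
M: M0=0, M1=360/31, M2=-138/31, M3=0
seg 0: a=1, c=M0/2=0, d=(M1−M0)/(6·1)=60/31, b=Δ0−h0·(2M0+M1)/6=-184/31
seg 1: a=-3, c=M1/2=180/31, d=(M2−M1)/(6·1)=-83/31, b=Δ1−h1·(2M1+M2)/6=-4/31
seg 2: a=0, c=M2/2=-69/31, d=(M3−M2)/(6·3)=23/93, b=Δ2−h2·(2M2+M3)/6=107/31
t_q=11/4 → seg 2, τ=3/4; S=0+107/31·τ+-69/31·τ²+23/93·τ³=2859/1984

  seg 0: a=1 b=-184/31 c=0 d=60/31
  seg 1: a=-3 b=-4/31 c=180/31 d=-83/31
  seg 2: a=0 b=107/31 c=-69/31 d=23/93
S(11/4) = 2859/1984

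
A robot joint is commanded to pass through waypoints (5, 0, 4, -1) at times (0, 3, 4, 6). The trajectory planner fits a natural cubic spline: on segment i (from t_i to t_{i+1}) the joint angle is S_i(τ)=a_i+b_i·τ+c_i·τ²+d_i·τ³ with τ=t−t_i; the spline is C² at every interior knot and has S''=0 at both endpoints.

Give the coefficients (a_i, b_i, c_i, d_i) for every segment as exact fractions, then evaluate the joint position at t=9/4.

Δ: Δ0=-5/3, Δ1=4, Δ2=-5/2
row 1: diag=8, rhs=34; c'=1/8, d'=17/4
row 2: denom=6−1·1/8=47/8; d'=(-39−1·17/4)/(47/8)=-346/47
back: M2=-346/47
back: M1=17/4−1/8·-346/47=243/47
M: M0=0, M1=243/47, M2=-346/47, M3=0
seg 0: a=5, c=M0/2=0, d=(M1−M0)/(6·3)=27/94, b=Δ0−h0·(2M0+M1)/6=-1199/282
seg 1: a=0, c=M1/2=243/94, d=(M2−M1)/(6·1)=-589/282, b=Δ1−h1·(2M1+M2)/6=494/141
seg 2: a=4, c=M2/2=-173/47, d=(M3−M2)/(6·2)=173/282, b=Δ2−h2·(2M2+M3)/6=679/282
t_q=9/4 → seg 0, τ=9/4; S=5+-1199/282·τ+0·τ²+27/94·τ³=-7789/6016

  seg 0: a=5 b=-1199/282 c=0 d=27/94
  seg 1: a=0 b=494/141 c=243/94 d=-589/282
  seg 2: a=4 b=679/282 c=-173/47 d=173/282
S(9/4) = -7789/6016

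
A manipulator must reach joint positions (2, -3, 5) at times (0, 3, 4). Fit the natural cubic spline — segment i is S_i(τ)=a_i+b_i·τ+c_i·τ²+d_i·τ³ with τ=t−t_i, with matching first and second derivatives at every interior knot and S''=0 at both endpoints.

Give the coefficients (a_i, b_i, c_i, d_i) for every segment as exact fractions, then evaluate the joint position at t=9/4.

Δ: Δ0=-5/3, Δ1=8
row 1: diag=8, rhs=58; c'=1/8, d'=29/4
back: M1=29/4
M: M0=0, M1=29/4, M2=0
seg 0: a=2, c=M0/2=0, d=(M1−M0)/(6·3)=29/72, b=Δ0−h0·(2M0+M1)/6=-127/24
seg 1: a=-3, c=M1/2=29/8, d=(M2−M1)/(6·1)=-29/24, b=Δ1−h1·(2M1+M2)/6=67/12
t_q=9/4 → seg 0, τ=9/4; S=2+-127/24·τ+0·τ²+29/72·τ³=-2723/512

  seg 0: a=2 b=-127/24 c=0 d=29/72
  seg 1: a=-3 b=67/12 c=29/8 d=-29/24
S(9/4) = -2723/512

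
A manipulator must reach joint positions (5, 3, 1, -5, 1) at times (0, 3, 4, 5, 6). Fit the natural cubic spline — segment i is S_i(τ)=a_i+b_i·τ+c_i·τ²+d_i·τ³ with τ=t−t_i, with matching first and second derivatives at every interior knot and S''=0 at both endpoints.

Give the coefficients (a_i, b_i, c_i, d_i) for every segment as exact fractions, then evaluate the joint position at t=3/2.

  seg 0: a=5 b=-76/87 c=0 d=2/87
  seg 1: a=3 b=-22/87 c=6/29 d=-170/87
  seg 2: a=1 b=-496/87 c=-164/29 d=466/87
  seg 3: a=-5 b=-82/87 c=302/29 d=-302/87
S(3/2) = 437/116

Δ: Δ0=-2/3, Δ1=-2, Δ2=-6, Δ3=6
row 1: diag=8, rhs=-8; c'=1/8, d'=-1
row 2: denom=4−1·1/8=31/8; d'=(-24−1·-1)/(31/8)=-184/31
row 3: denom=4−1·8/31=116/31; d'=(72−1·-184/31)/(116/31)=604/29
back: M3=604/29
back: M2=-184/31−8/31·604/29=-328/29
back: M1=-1−1/8·-328/29=12/29
M: M0=0, M1=12/29, M2=-328/29, M3=604/29, M4=0
seg 0: a=5, c=M0/2=0, d=(M1−M0)/(6·3)=2/87, b=Δ0−h0·(2M0+M1)/6=-76/87
seg 1: a=3, c=M1/2=6/29, d=(M2−M1)/(6·1)=-170/87, b=Δ1−h1·(2M1+M2)/6=-22/87
seg 2: a=1, c=M2/2=-164/29, d=(M3−M2)/(6·1)=466/87, b=Δ2−h2·(2M2+M3)/6=-496/87
seg 3: a=-5, c=M3/2=302/29, d=(M4−M3)/(6·1)=-302/87, b=Δ3−h3·(2M3+M4)/6=-82/87
t_q=3/2 → seg 0, τ=3/2; S=5+-76/87·τ+0·τ²+2/87·τ³=437/116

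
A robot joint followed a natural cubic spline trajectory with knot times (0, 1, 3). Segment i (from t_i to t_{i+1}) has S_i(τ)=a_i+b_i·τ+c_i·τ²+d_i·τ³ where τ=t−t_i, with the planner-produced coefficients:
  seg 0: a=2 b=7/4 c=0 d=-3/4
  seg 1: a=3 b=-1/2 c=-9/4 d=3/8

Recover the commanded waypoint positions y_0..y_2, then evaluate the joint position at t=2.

y_0 = S_0(0) = a_0 = 2
y_1 = S_1(0) = a_1 = 3
y_2 = S_1(2) = -4
t_q=2 is in segment 1 (τ=1); S_1(τ)=5/8

y_0=2 y_1=3 y_2=-4
S(2) = 5/8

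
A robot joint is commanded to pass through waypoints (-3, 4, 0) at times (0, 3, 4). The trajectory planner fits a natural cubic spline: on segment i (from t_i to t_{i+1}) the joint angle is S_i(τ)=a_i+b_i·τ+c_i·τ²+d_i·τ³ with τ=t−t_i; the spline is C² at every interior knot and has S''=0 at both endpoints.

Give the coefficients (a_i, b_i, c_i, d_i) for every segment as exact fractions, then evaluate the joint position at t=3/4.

  seg 0: a=-3 b=113/24 c=0 d=-19/72
  seg 1: a=4 b=-29/12 c=-19/8 d=19/24
S(3/4) = 215/512

Δ: Δ0=7/3, Δ1=-4
row 1: diag=8, rhs=-38; c'=1/8, d'=-19/4
back: M1=-19/4
M: M0=0, M1=-19/4, M2=0
seg 0: a=-3, c=M0/2=0, d=(M1−M0)/(6·3)=-19/72, b=Δ0−h0·(2M0+M1)/6=113/24
seg 1: a=4, c=M1/2=-19/8, d=(M2−M1)/(6·1)=19/24, b=Δ1−h1·(2M1+M2)/6=-29/12
t_q=3/4 → seg 0, τ=3/4; S=-3+113/24·τ+0·τ²+-19/72·τ³=215/512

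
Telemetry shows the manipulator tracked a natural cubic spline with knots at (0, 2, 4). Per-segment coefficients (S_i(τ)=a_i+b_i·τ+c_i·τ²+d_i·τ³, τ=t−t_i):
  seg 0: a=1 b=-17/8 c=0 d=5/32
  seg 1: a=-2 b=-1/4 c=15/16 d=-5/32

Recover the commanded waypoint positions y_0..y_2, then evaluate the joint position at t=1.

y_0 = S_0(0) = a_0 = 1
y_1 = S_1(0) = a_1 = -2
y_2 = S_1(2) = 0
t_q=1 is in segment 0 (τ=1); S_0(τ)=-31/32

y_0=1 y_1=-2 y_2=0
S(1) = -31/32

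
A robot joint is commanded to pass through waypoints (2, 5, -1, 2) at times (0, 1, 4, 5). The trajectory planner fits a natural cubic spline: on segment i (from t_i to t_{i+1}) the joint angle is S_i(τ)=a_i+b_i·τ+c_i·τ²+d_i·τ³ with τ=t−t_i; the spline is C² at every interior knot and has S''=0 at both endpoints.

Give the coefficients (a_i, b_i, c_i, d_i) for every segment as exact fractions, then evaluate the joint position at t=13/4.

Δ: Δ0=3, Δ1=-2, Δ2=3
row 1: diag=8, rhs=-30; c'=3/8, d'=-15/4
row 2: denom=8−3·3/8=55/8; d'=(30−3·-15/4)/(55/8)=6
back: M2=6
back: M1=-15/4−3/8·6=-6
M: M0=0, M1=-6, M2=6, M3=0
seg 0: a=2, c=M0/2=0, d=(M1−M0)/(6·1)=-1, b=Δ0−h0·(2M0+M1)/6=4
seg 1: a=5, c=M1/2=-3, d=(M2−M1)/(6·3)=2/3, b=Δ1−h1·(2M1+M2)/6=1
seg 2: a=-1, c=M2/2=3, d=(M3−M2)/(6·1)=-1, b=Δ2−h2·(2M2+M3)/6=1
t_q=13/4 → seg 1, τ=9/4; S=5+1·τ+-3·τ²+2/3·τ³=-11/32

  seg 0: a=2 b=4 c=0 d=-1
  seg 1: a=5 b=1 c=-3 d=2/3
  seg 2: a=-1 b=1 c=3 d=-1
S(13/4) = -11/32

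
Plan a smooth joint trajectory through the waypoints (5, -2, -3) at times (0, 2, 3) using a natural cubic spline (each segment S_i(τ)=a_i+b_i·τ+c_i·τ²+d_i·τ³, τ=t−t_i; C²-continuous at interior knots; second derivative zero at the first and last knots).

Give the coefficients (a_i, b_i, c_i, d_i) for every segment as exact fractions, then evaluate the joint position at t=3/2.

  seg 0: a=5 b=-13/3 c=0 d=5/24
  seg 1: a=-2 b=-11/6 c=5/4 d=-5/12
S(3/2) = -51/64

Δ: Δ0=-7/2, Δ1=-1
row 1: diag=6, rhs=15; c'=1/6, d'=5/2
back: M1=5/2
M: M0=0, M1=5/2, M2=0
seg 0: a=5, c=M0/2=0, d=(M1−M0)/(6·2)=5/24, b=Δ0−h0·(2M0+M1)/6=-13/3
seg 1: a=-2, c=M1/2=5/4, d=(M2−M1)/(6·1)=-5/12, b=Δ1−h1·(2M1+M2)/6=-11/6
t_q=3/2 → seg 0, τ=3/2; S=5+-13/3·τ+0·τ²+5/24·τ³=-51/64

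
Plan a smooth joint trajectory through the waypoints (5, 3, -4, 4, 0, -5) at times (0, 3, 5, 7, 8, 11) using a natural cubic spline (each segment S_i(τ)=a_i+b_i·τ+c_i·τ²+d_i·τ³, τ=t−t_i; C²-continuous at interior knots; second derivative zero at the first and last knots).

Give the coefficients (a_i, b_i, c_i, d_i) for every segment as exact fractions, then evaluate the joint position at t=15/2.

  seg 0: a=5 b=3667/3252 c=0 d=-1945/9756
  seg 1: a=3 b=-6919/1626 c=-1945/1084 d=7063/6504
  seg 2: a=-4 b=1300/813 c=2559/542 d=-5725/3252
  seg 3: a=4 b=-521/813 c=-1583/271 d=2018/813
  seg 4: a=0 b=-3965/813 c=435/271 d=-145/813
S(15/2) = 1371/542

Δ: Δ0=-2/3, Δ1=-7/2, Δ2=4, Δ3=-4, Δ4=-5/3
row 1: diag=10, rhs=-17; c'=1/5, d'=-17/10
row 2: denom=8−2·1/5=38/5; d'=(45−2·-17/10)/(38/5)=121/19
row 3: denom=6−2·5/19=104/19; d'=(-48−2·121/19)/(104/19)=-577/52
row 4: denom=8−1·19/104=813/104; d'=(14−1·-577/52)/(813/104)=870/271
back: M4=870/271
back: M3=-577/52−19/104·870/271=-3166/271
back: M2=121/19−5/19·-3166/271=2559/271
back: M1=-17/10−1/5·2559/271=-1945/542
M: M0=0, M1=-1945/542, M2=2559/271, M3=-3166/271, M4=870/271, M5=0
seg 0: a=5, c=M0/2=0, d=(M1−M0)/(6·3)=-1945/9756, b=Δ0−h0·(2M0+M1)/6=3667/3252
seg 1: a=3, c=M1/2=-1945/1084, d=(M2−M1)/(6·2)=7063/6504, b=Δ1−h1·(2M1+M2)/6=-6919/1626
seg 2: a=-4, c=M2/2=2559/542, d=(M3−M2)/(6·2)=-5725/3252, b=Δ2−h2·(2M2+M3)/6=1300/813
seg 3: a=4, c=M3/2=-1583/271, d=(M4−M3)/(6·1)=2018/813, b=Δ3−h3·(2M3+M4)/6=-521/813
seg 4: a=0, c=M4/2=435/271, d=(M5−M4)/(6·3)=-145/813, b=Δ4−h4·(2M4+M5)/6=-3965/813
t_q=15/2 → seg 3, τ=1/2; S=4+-521/813·τ+-1583/271·τ²+2018/813·τ³=1371/542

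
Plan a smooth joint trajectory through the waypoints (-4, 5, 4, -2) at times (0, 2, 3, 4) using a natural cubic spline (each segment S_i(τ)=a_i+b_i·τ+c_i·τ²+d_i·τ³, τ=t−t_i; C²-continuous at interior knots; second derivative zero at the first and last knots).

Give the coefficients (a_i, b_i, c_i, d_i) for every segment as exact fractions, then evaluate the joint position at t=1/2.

  seg 0: a=-4 b=275/46 c=0 d=-17/46
  seg 1: a=5 b=71/46 c=-51/23 d=-15/46
  seg 2: a=4 b=-89/23 c=-147/46 d=49/46
S(1/2) = -389/368

Δ: Δ0=9/2, Δ1=-1, Δ2=-6
row 1: diag=6, rhs=-33; c'=1/6, d'=-11/2
row 2: denom=4−1·1/6=23/6; d'=(-30−1·-11/2)/(23/6)=-147/23
back: M2=-147/23
back: M1=-11/2−1/6·-147/23=-102/23
M: M0=0, M1=-102/23, M2=-147/23, M3=0
seg 0: a=-4, c=M0/2=0, d=(M1−M0)/(6·2)=-17/46, b=Δ0−h0·(2M0+M1)/6=275/46
seg 1: a=5, c=M1/2=-51/23, d=(M2−M1)/(6·1)=-15/46, b=Δ1−h1·(2M1+M2)/6=71/46
seg 2: a=4, c=M2/2=-147/46, d=(M3−M2)/(6·1)=49/46, b=Δ2−h2·(2M2+M3)/6=-89/23
t_q=1/2 → seg 0, τ=1/2; S=-4+275/46·τ+0·τ²+-17/46·τ³=-389/368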